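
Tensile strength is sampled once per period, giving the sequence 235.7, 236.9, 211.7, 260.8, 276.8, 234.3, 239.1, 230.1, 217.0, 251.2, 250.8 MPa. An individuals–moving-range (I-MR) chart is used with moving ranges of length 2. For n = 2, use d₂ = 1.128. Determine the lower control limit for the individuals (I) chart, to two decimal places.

X̄ = (235.7 + 236.9 + 211.7 + 260.8 + 276.8 + 234.3 + 239.1 + 230.1 + 217.0 + 251.2 + 250.8) / 11 = 240.4000
Moving ranges: 1.2, 25.2, 49.1, 16.0, 42.5, 4.8, 9.0, 13.1, 34.2, 0.4; M̄R̄ = 195.5000 / 10 = 19.5500
LCL = X̄ − 3·M̄R̄/d₂ = 240.4000 − 3 × 19.5500 / 1.128 = 188.4053

188.41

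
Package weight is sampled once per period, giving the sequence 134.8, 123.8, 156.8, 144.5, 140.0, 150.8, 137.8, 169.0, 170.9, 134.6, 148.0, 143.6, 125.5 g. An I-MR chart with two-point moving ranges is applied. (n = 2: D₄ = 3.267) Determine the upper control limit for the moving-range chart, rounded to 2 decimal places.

Moving ranges: 11.0, 33.0, 12.3, 4.5, 10.8, 13.0, 31.2, 1.9, 36.3, 13.4, 4.4, 18.1; M̄R̄ = 189.9000 / 12 = 15.8250
UCL_MR = D₄·M̄R̄ = 3.267 × 15.8250 = 51.7003

51.70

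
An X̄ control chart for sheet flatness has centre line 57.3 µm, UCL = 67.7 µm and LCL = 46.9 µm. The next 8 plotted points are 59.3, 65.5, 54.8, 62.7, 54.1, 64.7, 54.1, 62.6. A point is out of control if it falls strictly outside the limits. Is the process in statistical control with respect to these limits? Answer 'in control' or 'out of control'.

All 8 points lie within [46.9, 67.7].

in control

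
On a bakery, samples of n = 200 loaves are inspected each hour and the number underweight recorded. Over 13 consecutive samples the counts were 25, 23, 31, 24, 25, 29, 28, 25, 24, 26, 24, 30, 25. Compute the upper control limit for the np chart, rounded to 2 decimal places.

p̄ = Σdᵢ / (k·n) = 339 / (13 × 200) = 0.13038
UCL = np̄ + 3·√(np̄(1−p̄)) = 26.0769 + 3 × √(26.0769×0.86962) = 26.0769 + 3 × 4.7620 = 40.3630

40.36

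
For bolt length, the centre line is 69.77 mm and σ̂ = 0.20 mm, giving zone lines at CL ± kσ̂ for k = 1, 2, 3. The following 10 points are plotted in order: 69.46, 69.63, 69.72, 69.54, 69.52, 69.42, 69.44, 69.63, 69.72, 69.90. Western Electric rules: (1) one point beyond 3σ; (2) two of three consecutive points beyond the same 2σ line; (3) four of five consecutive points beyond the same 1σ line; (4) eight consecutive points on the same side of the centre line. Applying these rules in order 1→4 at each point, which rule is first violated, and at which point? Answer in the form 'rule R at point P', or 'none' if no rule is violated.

Zone of each point (C = within 1σ̂, B = 1σ̂–2σ̂, A = 2σ̂–3σ̂, * = beyond 3σ̂; sign = side of CL): 1:-B, 2:-C, 3:-C, 4:-B, 5:-B, 6:-B, 7:-B, 8:-C, 9:-C, 10:+C
Rule 3 (four of five consecutive points beyond the same 1σ limit) is satisfied at point 7.

rule 3 at point 7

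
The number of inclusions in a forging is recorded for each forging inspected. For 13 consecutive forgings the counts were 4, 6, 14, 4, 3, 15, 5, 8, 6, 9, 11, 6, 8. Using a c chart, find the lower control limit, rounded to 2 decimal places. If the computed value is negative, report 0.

c̄ = (4 + 6 + 14 + 4 + 3 + 15 + 5 + 8 + 6 + 9 + 11 + 6 + 8) / 13 = 99 / 13 = 7.6154
LCL = c̄ − 3√c̄ = 7.6154 − 3 × 2.7596 = -0.6634 → 0 (cannot be negative)

0.00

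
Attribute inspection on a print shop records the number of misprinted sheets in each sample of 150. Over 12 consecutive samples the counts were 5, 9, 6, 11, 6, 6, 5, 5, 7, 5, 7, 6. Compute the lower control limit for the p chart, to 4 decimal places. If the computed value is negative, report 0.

p̄ = Σdᵢ / (k·n) = 78 / (12 × 150) = 0.04333
LCL = p̄ − 3·√(p̄(1−p̄)/n) = 0.04333 − 3 × 0.01662 = -0.00654 → 0 (negative, so LCL = 0)

0.0000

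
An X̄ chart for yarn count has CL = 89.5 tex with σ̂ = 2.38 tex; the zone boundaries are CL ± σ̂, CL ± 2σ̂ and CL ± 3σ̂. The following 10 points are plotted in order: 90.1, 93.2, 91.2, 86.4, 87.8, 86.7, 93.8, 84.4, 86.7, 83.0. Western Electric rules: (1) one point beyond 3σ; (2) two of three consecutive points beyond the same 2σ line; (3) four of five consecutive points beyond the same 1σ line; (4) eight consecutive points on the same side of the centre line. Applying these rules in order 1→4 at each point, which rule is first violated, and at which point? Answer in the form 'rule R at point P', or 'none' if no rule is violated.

Zone of each point (C = within 1σ̂, B = 1σ̂–2σ̂, A = 2σ̂–3σ̂, * = beyond 3σ̂; sign = side of CL): 1:+C, 2:+B, 3:+C, 4:-B, 5:-C, 6:-B, 7:+B, 8:-A, 9:-B, 10:-A
Rule 2 (two of three consecutive points beyond the same 2σ limit) is satisfied at point 10.

rule 2 at point 10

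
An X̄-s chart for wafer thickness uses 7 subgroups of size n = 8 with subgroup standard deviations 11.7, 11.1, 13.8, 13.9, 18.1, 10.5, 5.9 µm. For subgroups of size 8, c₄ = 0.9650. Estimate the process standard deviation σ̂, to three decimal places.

s̄ = (11.7 + 11.1 + 13.8 + 13.9 + 18.1 + 10.5 + 5.9) / 7 = 12.1429
σ̂ = s̄ / c₄ = 12.1429 / 0.9650 = 12.5833

12.583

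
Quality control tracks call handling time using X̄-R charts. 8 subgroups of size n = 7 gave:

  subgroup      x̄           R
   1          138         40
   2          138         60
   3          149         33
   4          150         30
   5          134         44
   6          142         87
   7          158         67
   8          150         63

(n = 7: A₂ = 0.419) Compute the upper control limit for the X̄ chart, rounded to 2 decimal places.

X̄̄ = (138 + 138 + 149 + 150 + 134 + 142 + 158 + 150) / 8 = 1159.0000 / 8 = 144.8750
R̄ = (40 + 60 + 33 + 30 + 44 + 87 + 67 + 63) / 8 = 424.0000 / 8 = 53.0000
UCL = X̄̄ + A₂·R̄ = 144.8750 + 0.419 × 53.0000 = 167.0820

167.08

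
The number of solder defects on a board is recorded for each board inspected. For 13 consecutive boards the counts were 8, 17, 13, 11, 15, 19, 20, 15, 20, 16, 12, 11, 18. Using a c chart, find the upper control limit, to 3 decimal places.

c̄ = (8 + 17 + 13 + 11 + 15 + 19 + 20 + 15 + 20 + 16 + 12 + 11 + 18) / 13 = 195 / 13 = 15.0000
UCL = c̄ + 3√c̄ = 15.0000 + 3 × √15.0000 = 15.0000 + 3 × 3.8730 = 26.6190

26.619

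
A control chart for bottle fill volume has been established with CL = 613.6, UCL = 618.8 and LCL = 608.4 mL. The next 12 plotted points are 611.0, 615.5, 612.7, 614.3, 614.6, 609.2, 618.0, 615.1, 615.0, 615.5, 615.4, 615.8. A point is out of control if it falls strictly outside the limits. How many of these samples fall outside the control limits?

0

All 12 points lie within [608.4, 618.8].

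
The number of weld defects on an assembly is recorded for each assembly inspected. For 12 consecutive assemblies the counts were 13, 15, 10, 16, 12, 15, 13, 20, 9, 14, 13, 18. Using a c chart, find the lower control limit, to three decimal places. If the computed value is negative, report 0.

c̄ = (13 + 15 + 10 + 16 + 12 + 15 + 13 + 20 + 9 + 14 + 13 + 18) / 12 = 168 / 12 = 14.0000
LCL = c̄ − 3√c̄ = 14.0000 − 3 × 3.7417 = 2.7750

2.775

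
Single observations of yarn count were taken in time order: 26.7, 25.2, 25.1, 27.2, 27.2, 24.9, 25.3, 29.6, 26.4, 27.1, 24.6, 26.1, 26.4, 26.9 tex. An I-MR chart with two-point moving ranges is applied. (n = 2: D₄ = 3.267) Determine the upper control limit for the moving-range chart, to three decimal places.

Moving ranges: 1.5, 0.1, 2.1, 0.0, 2.3, 0.4, 4.3, 3.2, 0.7, 2.5, 1.5, 0.3, 0.5; M̄R̄ = 19.4000 / 13 = 1.4923
UCL_MR = D₄·M̄R̄ = 3.267 × 1.4923 = 4.8754

4.875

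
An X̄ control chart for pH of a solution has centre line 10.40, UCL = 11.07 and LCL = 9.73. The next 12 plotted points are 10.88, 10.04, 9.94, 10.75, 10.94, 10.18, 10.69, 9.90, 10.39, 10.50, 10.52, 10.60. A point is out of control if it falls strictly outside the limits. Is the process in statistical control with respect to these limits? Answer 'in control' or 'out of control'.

in control

All 12 points lie within [9.73, 11.07].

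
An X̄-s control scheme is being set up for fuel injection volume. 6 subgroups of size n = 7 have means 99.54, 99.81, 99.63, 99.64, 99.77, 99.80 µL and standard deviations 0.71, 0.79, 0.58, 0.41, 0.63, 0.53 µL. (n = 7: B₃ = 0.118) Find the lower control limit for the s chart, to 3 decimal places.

0.072

s̄ = (0.71 + 0.79 + 0.58 + 0.41 + 0.63 + 0.53) / 6 = 0.6083
LCL_s = B₃·s̄ = 0.118 × 0.6083 = 0.0718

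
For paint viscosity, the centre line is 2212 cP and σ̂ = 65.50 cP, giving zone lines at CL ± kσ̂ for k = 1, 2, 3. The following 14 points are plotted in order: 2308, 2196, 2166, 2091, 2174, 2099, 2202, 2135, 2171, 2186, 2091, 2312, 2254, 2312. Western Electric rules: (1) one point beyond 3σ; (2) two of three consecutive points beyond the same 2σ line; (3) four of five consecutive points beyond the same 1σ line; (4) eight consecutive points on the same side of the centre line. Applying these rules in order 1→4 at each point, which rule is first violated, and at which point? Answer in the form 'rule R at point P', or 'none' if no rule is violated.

rule 4 at point 9

Zone of each point (C = within 1σ̂, B = 1σ̂–2σ̂, A = 2σ̂–3σ̂, * = beyond 3σ̂; sign = side of CL): 1:+B, 2:-C, 3:-C, 4:-B, 5:-C, 6:-B, 7:-C, 8:-B, 9:-C, 10:-C, 11:-B, 12:+B, 13:+C, 14:+B
Rule 4 (eight consecutive points on the same side of the centre line) is satisfied at point 9.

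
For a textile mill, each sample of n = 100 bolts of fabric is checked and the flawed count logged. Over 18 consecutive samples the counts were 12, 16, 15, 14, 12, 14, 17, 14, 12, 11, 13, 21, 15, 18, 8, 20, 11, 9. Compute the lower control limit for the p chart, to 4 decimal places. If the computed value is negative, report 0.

p̄ = Σdᵢ / (k·n) = 252 / (18 × 100) = 0.14000
LCL = p̄ − 3·√(p̄(1−p̄)/n) = 0.14000 − 3 × 0.03470 = 0.03590

0.0359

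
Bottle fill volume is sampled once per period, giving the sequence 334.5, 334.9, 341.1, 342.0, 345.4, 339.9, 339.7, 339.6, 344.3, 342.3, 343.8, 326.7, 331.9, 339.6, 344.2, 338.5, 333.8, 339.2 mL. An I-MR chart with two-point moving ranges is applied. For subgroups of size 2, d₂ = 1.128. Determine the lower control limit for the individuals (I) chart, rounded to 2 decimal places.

327.19

X̄ = (334.5 + 334.9 + 341.1 + 342.0 + 345.4 + 339.9 + 339.7 + 339.6 + 344.3 + 342.3 + 343.8 + 326.7 + 331.9 + 339.6 + 344.2 + 338.5 + 333.8 + 339.2) / 18 = 338.9667
Moving ranges: 0.4, 6.2, 0.9, 3.4, 5.5, 0.2, 0.1, 4.7, 2.0, 1.5, 17.1, 5.2, 7.7, 4.6, 5.7, 4.7, 5.4; M̄R̄ = 75.3000 / 17 = 4.4294
LCL = X̄ − 3·M̄R̄/d₂ = 338.9667 − 3 × 4.4294 / 1.128 = 327.1863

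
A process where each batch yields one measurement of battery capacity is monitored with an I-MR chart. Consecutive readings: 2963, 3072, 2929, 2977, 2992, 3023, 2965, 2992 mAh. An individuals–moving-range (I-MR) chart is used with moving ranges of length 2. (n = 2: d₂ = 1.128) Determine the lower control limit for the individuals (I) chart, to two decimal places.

2825.37

X̄ = (2963 + 3072 + 2929 + 2977 + 2992 + 3023 + 2965 + 2992) / 8 = 2989.1250
Moving ranges: 109, 143, 48, 15, 31, 58, 27; M̄R̄ = 431.0000 / 7 = 61.5714
LCL = X̄ − 3·M̄R̄/d₂ = 2989.1250 − 3 × 61.5714 / 1.128 = 2825.3712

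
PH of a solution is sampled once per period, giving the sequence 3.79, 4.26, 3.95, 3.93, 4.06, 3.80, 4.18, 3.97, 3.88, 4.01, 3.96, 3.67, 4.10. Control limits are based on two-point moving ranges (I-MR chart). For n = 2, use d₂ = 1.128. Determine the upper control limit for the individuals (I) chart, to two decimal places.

X̄ = (3.79 + 4.26 + 3.95 + 3.93 + 4.06 + 3.80 + 4.18 + 3.97 + 3.88 + 4.01 + 3.96 + 3.67 + 4.10) / 13 = 3.9662
Moving ranges: 0.47, 0.31, 0.02, 0.13, 0.26, 0.38, 0.21, 0.09, 0.13, 0.05, 0.29, 0.43; M̄R̄ = 2.7700 / 12 = 0.2308
UCL = X̄ + 3·M̄R̄/d₂ = 3.9662 + 3 × 0.2308 / 1.128 = 4.5801

4.58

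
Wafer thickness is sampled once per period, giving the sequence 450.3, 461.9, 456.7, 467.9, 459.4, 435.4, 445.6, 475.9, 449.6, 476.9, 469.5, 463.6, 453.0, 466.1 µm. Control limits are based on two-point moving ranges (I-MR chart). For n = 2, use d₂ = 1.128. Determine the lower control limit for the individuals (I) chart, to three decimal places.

420.216

X̄ = (450.3 + 461.9 + 456.7 + 467.9 + 459.4 + 435.4 + 445.6 + 475.9 + 449.6 + 476.9 + 469.5 + 463.6 + 453.0 + 466.1) / 14 = 459.4143
Moving ranges: 11.6, 5.2, 11.2, 8.5, 24.0, 10.2, 30.3, 26.3, 27.3, 7.4, 5.9, 10.6, 13.1; M̄R̄ = 191.6000 / 13 = 14.7385
LCL = X̄ − 3·M̄R̄/d₂ = 459.4143 − 3 × 14.7385 / 1.128 = 420.2162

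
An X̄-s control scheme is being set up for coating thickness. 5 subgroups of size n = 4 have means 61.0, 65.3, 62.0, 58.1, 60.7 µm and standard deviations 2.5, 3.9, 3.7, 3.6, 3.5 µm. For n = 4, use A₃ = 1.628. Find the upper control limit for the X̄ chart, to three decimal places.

X̄̄ = (61.0 + 65.3 + 62.0 + 58.1 + 60.7) / 5 = 61.4200
s̄ = (2.5 + 3.9 + 3.7 + 3.6 + 3.5) / 5 = 3.4400
UCL = X̄̄ + A₃·s̄ = 61.4200 + 1.628 × 3.4400 = 67.0203

67.020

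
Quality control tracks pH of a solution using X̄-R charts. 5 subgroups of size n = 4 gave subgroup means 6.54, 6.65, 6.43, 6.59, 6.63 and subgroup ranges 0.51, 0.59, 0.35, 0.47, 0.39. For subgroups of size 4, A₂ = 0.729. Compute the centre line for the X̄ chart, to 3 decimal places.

X̄̄ = (6.54 + 6.65 + 6.43 + 6.59 + 6.63) / 5 = 32.8400 / 5 = 6.5680
CL = X̄̄ = 6.5680

6.568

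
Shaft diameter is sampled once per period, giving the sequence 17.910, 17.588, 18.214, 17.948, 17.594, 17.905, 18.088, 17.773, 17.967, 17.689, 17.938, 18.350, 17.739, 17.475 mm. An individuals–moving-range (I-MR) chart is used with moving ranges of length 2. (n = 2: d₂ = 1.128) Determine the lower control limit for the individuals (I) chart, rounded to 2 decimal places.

X̄ = (17.910 + 17.588 + 18.214 + 17.948 + 17.594 + 17.905 + 18.088 + 17.773 + 17.967 + 17.689 + 17.938 + 18.350 + 17.739 + 17.475) / 14 = 17.8699
Moving ranges: 0.322, 0.626, 0.266, 0.354, 0.311, 0.183, 0.315, 0.194, 0.278, 0.249, 0.412, 0.611, 0.264; M̄R̄ = 4.3850 / 13 = 0.3373
LCL = X̄ − 3·M̄R̄/d₂ = 17.8699 − 3 × 0.3373 / 1.128 = 16.9728

16.97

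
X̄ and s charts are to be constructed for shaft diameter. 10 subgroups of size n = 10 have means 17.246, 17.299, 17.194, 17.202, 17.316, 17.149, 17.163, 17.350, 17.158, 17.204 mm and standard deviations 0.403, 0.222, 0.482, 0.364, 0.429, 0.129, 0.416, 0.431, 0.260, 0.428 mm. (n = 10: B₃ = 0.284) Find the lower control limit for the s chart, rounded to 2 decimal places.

s̄ = (0.403 + 0.222 + 0.482 + 0.364 + 0.429 + 0.129 + 0.416 + 0.431 + 0.260 + 0.428) / 10 = 0.3564
LCL_s = B₃·s̄ = 0.284 × 0.3564 = 0.1012

0.10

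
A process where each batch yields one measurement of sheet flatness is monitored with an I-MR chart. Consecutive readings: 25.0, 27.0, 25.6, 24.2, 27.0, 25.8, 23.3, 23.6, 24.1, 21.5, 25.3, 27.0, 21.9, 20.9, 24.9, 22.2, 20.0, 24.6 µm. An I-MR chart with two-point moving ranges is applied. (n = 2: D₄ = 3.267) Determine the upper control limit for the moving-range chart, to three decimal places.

Moving ranges: 2.0, 1.4, 1.4, 2.8, 1.2, 2.5, 0.3, 0.5, 2.6, 3.8, 1.7, 5.1, 1.0, 4.0, 2.7, 2.2, 4.6; M̄R̄ = 39.8000 / 17 = 2.3412
UCL_MR = D₄·M̄R̄ = 3.267 × 2.3412 = 7.6486

7.649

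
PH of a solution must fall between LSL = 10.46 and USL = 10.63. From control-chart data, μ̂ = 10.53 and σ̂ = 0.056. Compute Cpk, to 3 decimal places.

0.417

Cpu = (USL − μ̂) / (3σ̂) = (10.63 − 10.53) / (3 × 0.056) = 0.5952; Cpl = (μ̂ − LSL) / (3σ̂) = (10.53 − 10.46) / (3 × 0.056) = 0.4167; Cpk = min(Cpu, Cpl) = 0.4167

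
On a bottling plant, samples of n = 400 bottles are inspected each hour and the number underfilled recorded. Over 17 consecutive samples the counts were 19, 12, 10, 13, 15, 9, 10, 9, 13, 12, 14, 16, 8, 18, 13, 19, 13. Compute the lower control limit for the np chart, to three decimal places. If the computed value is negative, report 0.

2.432

p̄ = Σdᵢ / (k·n) = 223 / (17 × 400) = 0.03279
LCL = np̄ − 3·√(np̄(1−p̄)) = 13.1176 − 3 × 3.5619 = 2.4318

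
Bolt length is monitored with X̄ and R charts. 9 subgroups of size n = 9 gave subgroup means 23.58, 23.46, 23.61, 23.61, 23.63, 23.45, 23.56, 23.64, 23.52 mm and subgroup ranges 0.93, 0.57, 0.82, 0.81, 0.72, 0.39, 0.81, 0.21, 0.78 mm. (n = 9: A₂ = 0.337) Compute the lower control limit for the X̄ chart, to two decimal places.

X̄̄ = (23.58 + 23.46 + 23.61 + 23.61 + 23.63 + 23.45 + 23.56 + 23.64 + 23.52) / 9 = 212.0600 / 9 = 23.5622
R̄ = (0.93 + 0.57 + 0.82 + 0.81 + 0.72 + 0.39 + 0.81 + 0.21 + 0.78) / 9 = 6.0400 / 9 = 0.6711
LCL = X̄̄ − A₂·R̄ = 23.5622 − 0.337 × 0.6711 = 23.3361

23.34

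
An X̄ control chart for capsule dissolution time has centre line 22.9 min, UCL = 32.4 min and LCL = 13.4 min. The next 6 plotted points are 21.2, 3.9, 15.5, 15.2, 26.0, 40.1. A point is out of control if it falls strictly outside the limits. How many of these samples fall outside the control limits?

2

Compare each point to [13.4, 32.4]: sample 2 = 3.9 < LCL; sample 6 = 40.1 > UCL.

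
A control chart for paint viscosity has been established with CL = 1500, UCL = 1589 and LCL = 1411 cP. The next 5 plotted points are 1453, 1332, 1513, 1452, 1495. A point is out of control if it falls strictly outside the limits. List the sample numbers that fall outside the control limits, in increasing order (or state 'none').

Compare each point to [1411, 1589]: sample 2 = 1332 < LCL.

2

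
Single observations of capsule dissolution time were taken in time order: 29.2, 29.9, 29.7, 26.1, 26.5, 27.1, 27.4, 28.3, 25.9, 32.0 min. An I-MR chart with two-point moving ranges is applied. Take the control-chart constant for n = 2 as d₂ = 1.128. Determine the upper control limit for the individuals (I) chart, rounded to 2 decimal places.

32.70

X̄ = (29.2 + 29.9 + 29.7 + 26.1 + 26.5 + 27.1 + 27.4 + 28.3 + 25.9 + 32.0) / 10 = 28.2100
Moving ranges: 0.7, 0.2, 3.6, 0.4, 0.6, 0.3, 0.9, 2.4, 6.1; M̄R̄ = 15.2000 / 9 = 1.6889
UCL = X̄ + 3·M̄R̄/d₂ = 28.2100 + 3 × 1.6889 / 1.128 = 32.7017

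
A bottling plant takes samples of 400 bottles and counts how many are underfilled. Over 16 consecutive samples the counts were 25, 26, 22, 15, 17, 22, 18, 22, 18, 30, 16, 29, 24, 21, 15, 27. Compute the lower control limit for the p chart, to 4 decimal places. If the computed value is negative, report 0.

0.0203

p̄ = Σdᵢ / (k·n) = 347 / (16 × 400) = 0.05422
LCL = p̄ − 3·√(p̄(1−p̄)/n) = 0.05422 − 3 × 0.01132 = 0.02025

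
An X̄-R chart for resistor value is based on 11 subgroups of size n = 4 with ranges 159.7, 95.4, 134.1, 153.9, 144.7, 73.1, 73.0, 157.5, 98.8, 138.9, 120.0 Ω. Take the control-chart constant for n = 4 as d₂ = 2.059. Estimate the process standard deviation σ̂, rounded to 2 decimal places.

59.57

R̄ = (159.7 + 95.4 + 134.1 + 153.9 + 144.7 + 73.1 + 73.0 + 157.5 + 98.8 + 138.9 + 120.0) / 11 = 122.6455
σ̂ = R̄ / d₂ = 122.6455 / 2.059 = 59.5655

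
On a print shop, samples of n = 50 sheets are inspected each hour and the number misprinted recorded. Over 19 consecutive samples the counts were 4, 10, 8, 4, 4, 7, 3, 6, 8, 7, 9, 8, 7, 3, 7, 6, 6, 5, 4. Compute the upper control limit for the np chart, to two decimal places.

p̄ = Σdᵢ / (k·n) = 116 / (19 × 50) = 0.12211
UCL = np̄ + 3·√(np̄(1−p̄)) = 6.1053 + 3 × √(6.1053×0.87789) = 6.1053 + 3 × 2.3151 = 13.0506

13.05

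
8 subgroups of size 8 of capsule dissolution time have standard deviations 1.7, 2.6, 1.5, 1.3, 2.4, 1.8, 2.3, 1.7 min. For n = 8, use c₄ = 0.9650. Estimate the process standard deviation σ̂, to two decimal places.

s̄ = (1.7 + 2.6 + 1.5 + 1.3 + 2.4 + 1.8 + 2.3 + 1.7) / 8 = 1.9125
σ̂ = s̄ / c₄ = 1.9125 / 0.9650 = 1.9819

1.98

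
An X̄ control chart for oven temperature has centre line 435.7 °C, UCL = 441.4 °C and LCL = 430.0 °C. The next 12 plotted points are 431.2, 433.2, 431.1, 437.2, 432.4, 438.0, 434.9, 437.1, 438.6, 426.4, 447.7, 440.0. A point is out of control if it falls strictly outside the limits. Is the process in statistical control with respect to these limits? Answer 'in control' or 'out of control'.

out of control

Compare each point to [430.0, 441.4]: sample 10 = 426.4 < LCL; sample 11 = 447.7 > UCL.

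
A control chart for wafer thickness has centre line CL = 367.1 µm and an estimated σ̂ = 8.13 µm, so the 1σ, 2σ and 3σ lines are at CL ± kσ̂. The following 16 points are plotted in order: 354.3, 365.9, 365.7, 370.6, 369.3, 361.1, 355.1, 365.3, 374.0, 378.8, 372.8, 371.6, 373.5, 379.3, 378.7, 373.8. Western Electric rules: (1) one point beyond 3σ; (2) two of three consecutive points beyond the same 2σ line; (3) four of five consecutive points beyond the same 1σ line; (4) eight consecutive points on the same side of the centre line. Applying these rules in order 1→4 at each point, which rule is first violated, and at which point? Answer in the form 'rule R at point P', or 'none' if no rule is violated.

rule 4 at point 16

Zone of each point (C = within 1σ̂, B = 1σ̂–2σ̂, A = 2σ̂–3σ̂, * = beyond 3σ̂; sign = side of CL): 1:-B, 2:-C, 3:-C, 4:+C, 5:+C, 6:-C, 7:-B, 8:-C, 9:+C, 10:+B, 11:+C, 12:+C, 13:+C, 14:+B, 15:+B, 16:+C
Rule 4 (eight consecutive points on the same side of the centre line) is satisfied at point 16.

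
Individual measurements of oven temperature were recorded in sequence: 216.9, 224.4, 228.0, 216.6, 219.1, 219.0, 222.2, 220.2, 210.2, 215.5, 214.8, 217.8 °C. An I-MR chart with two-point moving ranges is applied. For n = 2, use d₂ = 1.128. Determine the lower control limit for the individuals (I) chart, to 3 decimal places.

206.805

X̄ = (216.9 + 224.4 + 228.0 + 216.6 + 219.1 + 219.0 + 222.2 + 220.2 + 210.2 + 215.5 + 214.8 + 217.8) / 12 = 218.7250
Moving ranges: 7.5, 3.6, 11.4, 2.5, 0.1, 3.2, 2.0, 10.0, 5.3, 0.7, 3.0; M̄R̄ = 49.3000 / 11 = 4.4818
LCL = X̄ − 3·M̄R̄/d₂ = 218.7250 − 3 × 4.4818 / 1.128 = 206.8053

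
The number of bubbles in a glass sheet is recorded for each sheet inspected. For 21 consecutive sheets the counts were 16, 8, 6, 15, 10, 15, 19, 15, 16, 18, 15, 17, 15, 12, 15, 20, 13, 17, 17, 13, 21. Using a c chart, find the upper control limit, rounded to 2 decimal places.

26.49

c̄ = (16 + 8 + 6 + 15 + 10 + 15 + 19 + 15 + 16 + 18 + 15 + 17 + 15 + 12 + 15 + 20 + 13 + 17 + 17 + 13 + 21) / 21 = 313 / 21 = 14.9048
UCL = c̄ + 3√c̄ = 14.9048 + 3 × √14.9048 = 14.9048 + 3 × 3.8607 = 26.4868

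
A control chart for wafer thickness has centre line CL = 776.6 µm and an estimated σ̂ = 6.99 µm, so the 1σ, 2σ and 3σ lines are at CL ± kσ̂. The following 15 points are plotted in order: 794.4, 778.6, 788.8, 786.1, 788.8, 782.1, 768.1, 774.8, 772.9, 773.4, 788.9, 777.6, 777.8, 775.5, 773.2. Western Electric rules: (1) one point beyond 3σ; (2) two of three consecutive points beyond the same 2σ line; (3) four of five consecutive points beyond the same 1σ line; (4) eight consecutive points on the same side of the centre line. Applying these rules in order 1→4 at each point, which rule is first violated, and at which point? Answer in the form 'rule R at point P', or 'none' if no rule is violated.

Zone of each point (C = within 1σ̂, B = 1σ̂–2σ̂, A = 2σ̂–3σ̂, * = beyond 3σ̂; sign = side of CL): 1:+A, 2:+C, 3:+B, 4:+B, 5:+B, 6:+C, 7:-B, 8:-C, 9:-C, 10:-C, 11:+B, 12:+C, 13:+C, 14:-C, 15:-C
Rule 3 (four of five consecutive points beyond the same 1σ limit) is satisfied at point 5.

rule 3 at point 5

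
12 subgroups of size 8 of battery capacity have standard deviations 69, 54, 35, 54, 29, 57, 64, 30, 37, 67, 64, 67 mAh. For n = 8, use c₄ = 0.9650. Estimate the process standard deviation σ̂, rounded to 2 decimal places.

54.15

s̄ = (69 + 54 + 35 + 54 + 29 + 57 + 64 + 30 + 37 + 67 + 64 + 67) / 12 = 52.2500
σ̂ = s̄ / c₄ = 52.2500 / 0.9650 = 54.1451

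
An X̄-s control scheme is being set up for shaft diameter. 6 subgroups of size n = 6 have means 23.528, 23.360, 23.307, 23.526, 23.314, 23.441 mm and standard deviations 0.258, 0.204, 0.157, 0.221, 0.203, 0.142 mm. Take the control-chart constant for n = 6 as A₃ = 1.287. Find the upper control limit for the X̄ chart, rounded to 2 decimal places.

23.67

X̄̄ = (23.528 + 23.360 + 23.307 + 23.526 + 23.314 + 23.441) / 6 = 23.4127
s̄ = (0.258 + 0.204 + 0.157 + 0.221 + 0.203 + 0.142) / 6 = 0.1975
UCL = X̄̄ + A₃·s̄ = 23.4127 + 1.287 × 0.1975 = 23.6668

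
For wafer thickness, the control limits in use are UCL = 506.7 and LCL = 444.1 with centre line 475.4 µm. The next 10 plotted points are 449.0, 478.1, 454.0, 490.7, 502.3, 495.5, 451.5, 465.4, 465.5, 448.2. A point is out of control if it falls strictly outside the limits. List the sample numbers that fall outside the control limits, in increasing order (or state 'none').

All 10 points lie within [444.1, 506.7].

none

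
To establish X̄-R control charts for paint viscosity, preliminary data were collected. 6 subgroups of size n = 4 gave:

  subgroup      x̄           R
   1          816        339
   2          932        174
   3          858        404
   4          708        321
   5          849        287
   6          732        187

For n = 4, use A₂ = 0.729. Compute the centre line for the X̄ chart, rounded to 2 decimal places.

815.83

X̄̄ = (816 + 932 + 858 + 708 + 849 + 732) / 6 = 4895.0000 / 6 = 815.8333
CL = X̄̄ = 815.8333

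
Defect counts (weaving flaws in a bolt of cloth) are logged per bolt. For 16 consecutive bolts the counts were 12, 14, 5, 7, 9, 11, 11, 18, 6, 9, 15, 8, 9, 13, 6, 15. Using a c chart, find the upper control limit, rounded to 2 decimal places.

20.22

c̄ = (12 + 14 + 5 + 7 + 9 + 11 + 11 + 18 + 6 + 9 + 15 + 8 + 9 + 13 + 6 + 15) / 16 = 168 / 16 = 10.5000
UCL = c̄ + 3√c̄ = 10.5000 + 3 × √10.5000 = 10.5000 + 3 × 3.2404 = 20.2211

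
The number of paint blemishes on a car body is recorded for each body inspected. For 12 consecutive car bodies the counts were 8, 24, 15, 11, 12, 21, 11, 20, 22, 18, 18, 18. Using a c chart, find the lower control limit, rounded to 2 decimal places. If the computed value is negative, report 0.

4.31

c̄ = (8 + 24 + 15 + 11 + 12 + 21 + 11 + 20 + 22 + 18 + 18 + 18) / 12 = 198 / 12 = 16.5000
LCL = c̄ − 3√c̄ = 16.5000 − 3 × 4.0620 = 4.3139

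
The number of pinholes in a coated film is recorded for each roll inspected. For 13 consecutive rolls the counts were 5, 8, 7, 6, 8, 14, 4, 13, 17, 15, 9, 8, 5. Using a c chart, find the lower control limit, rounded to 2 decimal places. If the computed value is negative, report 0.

c̄ = (5 + 8 + 7 + 6 + 8 + 14 + 4 + 13 + 17 + 15 + 9 + 8 + 5) / 13 = 119 / 13 = 9.1538
LCL = c̄ − 3√c̄ = 9.1538 − 3 × 3.0255 = 0.0772

0.08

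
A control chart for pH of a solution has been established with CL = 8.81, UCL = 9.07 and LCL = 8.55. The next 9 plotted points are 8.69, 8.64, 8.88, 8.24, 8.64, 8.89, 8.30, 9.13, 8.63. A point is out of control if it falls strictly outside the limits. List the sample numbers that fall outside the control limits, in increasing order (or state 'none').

4, 7, 8

Compare each point to [8.55, 9.07]: sample 4 = 8.24 < LCL; sample 7 = 8.30 < LCL; sample 8 = 9.13 > UCL.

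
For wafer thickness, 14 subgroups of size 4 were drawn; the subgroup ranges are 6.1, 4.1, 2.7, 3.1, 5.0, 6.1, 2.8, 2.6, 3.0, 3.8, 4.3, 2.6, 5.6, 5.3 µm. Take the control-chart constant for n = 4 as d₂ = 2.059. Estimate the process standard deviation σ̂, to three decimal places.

1.981

R̄ = (6.1 + 4.1 + 2.7 + 3.1 + 5.0 + 6.1 + 2.8 + 2.6 + 3.0 + 3.8 + 4.3 + 2.6 + 5.6 + 5.3) / 14 = 4.0786
σ̂ = R̄ / d₂ = 4.0786 / 2.059 = 1.9809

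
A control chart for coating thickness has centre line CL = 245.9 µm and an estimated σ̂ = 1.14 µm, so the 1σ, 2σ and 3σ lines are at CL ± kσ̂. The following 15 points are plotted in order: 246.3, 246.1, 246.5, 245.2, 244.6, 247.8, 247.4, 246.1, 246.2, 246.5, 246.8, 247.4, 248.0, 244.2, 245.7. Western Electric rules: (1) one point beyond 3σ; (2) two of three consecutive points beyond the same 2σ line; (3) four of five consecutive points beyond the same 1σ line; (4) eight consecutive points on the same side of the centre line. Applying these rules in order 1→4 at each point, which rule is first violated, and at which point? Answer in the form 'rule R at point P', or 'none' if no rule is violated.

rule 4 at point 13

Zone of each point (C = within 1σ̂, B = 1σ̂–2σ̂, A = 2σ̂–3σ̂, * = beyond 3σ̂; sign = side of CL): 1:+C, 2:+C, 3:+C, 4:-C, 5:-B, 6:+B, 7:+B, 8:+C, 9:+C, 10:+C, 11:+C, 12:+B, 13:+B, 14:-B, 15:-C
Rule 4 (eight consecutive points on the same side of the centre line) is satisfied at point 13.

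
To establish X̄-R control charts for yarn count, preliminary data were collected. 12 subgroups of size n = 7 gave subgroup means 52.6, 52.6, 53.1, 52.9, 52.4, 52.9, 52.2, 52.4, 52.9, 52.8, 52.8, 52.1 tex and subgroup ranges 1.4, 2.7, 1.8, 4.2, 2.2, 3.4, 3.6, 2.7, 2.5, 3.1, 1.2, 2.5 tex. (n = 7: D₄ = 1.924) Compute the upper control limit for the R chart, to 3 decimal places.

R̄ = (1.4 + 2.7 + 1.8 + 4.2 + 2.2 + 3.4 + 3.6 + 2.7 + 2.5 + 3.1 + 1.2 + 2.5) / 12 = 31.3000 / 12 = 2.6083
UCL_R = D₄·R̄ = 1.924 × 2.6083 = 5.0184

5.018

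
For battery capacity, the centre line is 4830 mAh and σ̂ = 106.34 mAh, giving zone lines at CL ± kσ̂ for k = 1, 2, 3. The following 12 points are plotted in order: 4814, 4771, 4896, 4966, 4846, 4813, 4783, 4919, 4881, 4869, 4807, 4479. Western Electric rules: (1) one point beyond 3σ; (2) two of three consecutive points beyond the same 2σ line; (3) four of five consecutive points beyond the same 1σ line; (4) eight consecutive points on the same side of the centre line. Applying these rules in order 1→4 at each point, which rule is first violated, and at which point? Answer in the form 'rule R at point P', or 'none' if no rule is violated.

rule 1 at point 12

Zone of each point (C = within 1σ̂, B = 1σ̂–2σ̂, A = 2σ̂–3σ̂, * = beyond 3σ̂; sign = side of CL): 1:-C, 2:-C, 3:+C, 4:+B, 5:+C, 6:-C, 7:-C, 8:+C, 9:+C, 10:+C, 11:-C, 12:-*
Rule 1 (one point beyond the 3σ limits) is satisfied at point 12.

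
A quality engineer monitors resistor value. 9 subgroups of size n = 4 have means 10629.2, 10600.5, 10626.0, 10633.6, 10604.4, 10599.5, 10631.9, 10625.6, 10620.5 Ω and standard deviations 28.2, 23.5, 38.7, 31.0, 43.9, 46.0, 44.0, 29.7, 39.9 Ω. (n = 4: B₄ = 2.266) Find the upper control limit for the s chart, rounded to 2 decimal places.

81.80

s̄ = (28.2 + 23.5 + 38.7 + 31.0 + 43.9 + 46.0 + 44.0 + 29.7 + 39.9) / 9 = 36.1000
UCL_s = B₄·s̄ = 2.266 × 36.1000 = 81.8026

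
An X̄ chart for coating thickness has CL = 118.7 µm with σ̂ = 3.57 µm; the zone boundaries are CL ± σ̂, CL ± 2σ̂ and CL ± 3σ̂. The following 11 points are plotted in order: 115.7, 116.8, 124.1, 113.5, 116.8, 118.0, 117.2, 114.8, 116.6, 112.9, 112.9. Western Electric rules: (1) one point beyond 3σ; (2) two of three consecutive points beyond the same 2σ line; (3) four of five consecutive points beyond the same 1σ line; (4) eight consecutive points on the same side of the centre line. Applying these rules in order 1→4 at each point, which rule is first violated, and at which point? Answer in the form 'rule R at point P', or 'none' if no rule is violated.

rule 4 at point 11

Zone of each point (C = within 1σ̂, B = 1σ̂–2σ̂, A = 2σ̂–3σ̂, * = beyond 3σ̂; sign = side of CL): 1:-C, 2:-C, 3:+B, 4:-B, 5:-C, 6:-C, 7:-C, 8:-B, 9:-C, 10:-B, 11:-B
Rule 4 (eight consecutive points on the same side of the centre line) is satisfied at point 11.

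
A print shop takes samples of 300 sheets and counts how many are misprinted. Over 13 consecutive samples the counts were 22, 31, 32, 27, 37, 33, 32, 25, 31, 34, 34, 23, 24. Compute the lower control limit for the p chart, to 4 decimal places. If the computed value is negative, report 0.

0.0471

p̄ = Σdᵢ / (k·n) = 385 / (13 × 300) = 0.09872
LCL = p̄ − 3·√(p̄(1−p̄)/n) = 0.09872 − 3 × 0.01722 = 0.04705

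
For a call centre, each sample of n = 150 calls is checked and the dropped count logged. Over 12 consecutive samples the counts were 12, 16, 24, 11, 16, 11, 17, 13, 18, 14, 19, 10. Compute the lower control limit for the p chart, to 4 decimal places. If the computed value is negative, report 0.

0.0269

p̄ = Σdᵢ / (k·n) = 181 / (12 × 150) = 0.10056
LCL = p̄ − 3·√(p̄(1−p̄)/n) = 0.10056 − 3 × 0.02456 = 0.02689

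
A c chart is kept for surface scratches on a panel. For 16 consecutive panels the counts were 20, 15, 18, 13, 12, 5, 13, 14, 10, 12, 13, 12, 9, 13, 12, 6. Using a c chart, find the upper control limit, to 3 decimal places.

22.839

c̄ = (20 + 15 + 18 + 13 + 12 + 5 + 13 + 14 + 10 + 12 + 13 + 12 + 9 + 13 + 12 + 6) / 16 = 197 / 16 = 12.3125
UCL = c̄ + 3√c̄ = 12.3125 + 3 × √12.3125 = 12.3125 + 3 × 3.5089 = 22.8393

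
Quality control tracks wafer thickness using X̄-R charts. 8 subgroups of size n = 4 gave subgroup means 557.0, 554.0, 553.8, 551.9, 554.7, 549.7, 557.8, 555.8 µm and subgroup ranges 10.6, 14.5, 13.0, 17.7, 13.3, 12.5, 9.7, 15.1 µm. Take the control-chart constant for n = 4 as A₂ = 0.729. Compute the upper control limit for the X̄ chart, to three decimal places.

X̄̄ = (557.0 + 554.0 + 553.8 + 551.9 + 554.7 + 549.7 + 557.8 + 555.8) / 8 = 4434.7000 / 8 = 554.3375
R̄ = (10.6 + 14.5 + 13.0 + 17.7 + 13.3 + 12.5 + 9.7 + 15.1) / 8 = 106.4000 / 8 = 13.3000
UCL = X̄̄ + A₂·R̄ = 554.3375 + 0.729 × 13.3000 = 564.0332

564.033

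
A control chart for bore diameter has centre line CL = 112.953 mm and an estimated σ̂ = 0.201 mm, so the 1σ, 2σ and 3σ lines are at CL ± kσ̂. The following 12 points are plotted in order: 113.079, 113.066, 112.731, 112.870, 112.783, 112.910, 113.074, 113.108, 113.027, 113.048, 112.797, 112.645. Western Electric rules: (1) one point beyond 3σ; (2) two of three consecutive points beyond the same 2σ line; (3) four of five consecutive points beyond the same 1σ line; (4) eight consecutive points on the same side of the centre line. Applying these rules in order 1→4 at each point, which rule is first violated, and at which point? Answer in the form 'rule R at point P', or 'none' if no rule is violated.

none

Zone of each point (C = within 1σ̂, B = 1σ̂–2σ̂, A = 2σ̂–3σ̂, * = beyond 3σ̂; sign = side of CL): 1:+C, 2:+C, 3:-B, 4:-C, 5:-C, 6:-C, 7:+C, 8:+C, 9:+C, 10:+C, 11:-C, 12:-B
No rule fires across all 12 points.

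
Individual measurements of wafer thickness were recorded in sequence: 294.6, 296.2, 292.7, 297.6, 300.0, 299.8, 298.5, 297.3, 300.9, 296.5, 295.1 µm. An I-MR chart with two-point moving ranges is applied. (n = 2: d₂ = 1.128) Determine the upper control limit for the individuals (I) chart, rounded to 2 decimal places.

X̄ = (294.6 + 296.2 + 292.7 + 297.6 + 300.0 + 299.8 + 298.5 + 297.3 + 300.9 + 296.5 + 295.1) / 11 = 297.2000
Moving ranges: 1.6, 3.5, 4.9, 2.4, 0.2, 1.3, 1.2, 3.6, 4.4, 1.4; M̄R̄ = 24.5000 / 10 = 2.4500
UCL = X̄ + 3·M̄R̄/d₂ = 297.2000 + 3 × 2.4500 / 1.128 = 303.7160

303.72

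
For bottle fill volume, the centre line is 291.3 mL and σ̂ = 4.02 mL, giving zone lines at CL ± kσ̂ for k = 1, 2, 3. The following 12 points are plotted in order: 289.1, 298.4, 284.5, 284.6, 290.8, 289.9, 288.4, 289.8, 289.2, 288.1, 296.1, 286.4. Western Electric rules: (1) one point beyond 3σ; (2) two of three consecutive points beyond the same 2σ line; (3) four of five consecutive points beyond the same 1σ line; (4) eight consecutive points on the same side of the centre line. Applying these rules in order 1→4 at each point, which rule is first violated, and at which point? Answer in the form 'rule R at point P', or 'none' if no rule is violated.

rule 4 at point 10

Zone of each point (C = within 1σ̂, B = 1σ̂–2σ̂, A = 2σ̂–3σ̂, * = beyond 3σ̂; sign = side of CL): 1:-C, 2:+B, 3:-B, 4:-B, 5:-C, 6:-C, 7:-C, 8:-C, 9:-C, 10:-C, 11:+B, 12:-B
Rule 4 (eight consecutive points on the same side of the centre line) is satisfied at point 10.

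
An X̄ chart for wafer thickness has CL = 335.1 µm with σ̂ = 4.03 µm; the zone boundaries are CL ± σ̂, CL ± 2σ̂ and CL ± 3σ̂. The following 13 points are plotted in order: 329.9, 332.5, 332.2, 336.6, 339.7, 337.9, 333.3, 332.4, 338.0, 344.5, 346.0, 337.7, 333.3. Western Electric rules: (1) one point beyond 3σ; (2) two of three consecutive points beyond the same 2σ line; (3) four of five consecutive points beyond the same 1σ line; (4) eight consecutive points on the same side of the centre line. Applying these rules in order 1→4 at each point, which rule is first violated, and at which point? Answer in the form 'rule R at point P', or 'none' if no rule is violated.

rule 2 at point 11

Zone of each point (C = within 1σ̂, B = 1σ̂–2σ̂, A = 2σ̂–3σ̂, * = beyond 3σ̂; sign = side of CL): 1:-B, 2:-C, 3:-C, 4:+C, 5:+B, 6:+C, 7:-C, 8:-C, 9:+C, 10:+A, 11:+A, 12:+C, 13:-C
Rule 2 (two of three consecutive points beyond the same 2σ limit) is satisfied at point 11.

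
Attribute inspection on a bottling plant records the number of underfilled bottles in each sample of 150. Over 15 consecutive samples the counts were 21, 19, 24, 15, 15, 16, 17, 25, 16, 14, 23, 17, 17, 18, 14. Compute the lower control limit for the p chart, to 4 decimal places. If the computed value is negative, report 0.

0.0407

p̄ = Σdᵢ / (k·n) = 271 / (15 × 150) = 0.12044
LCL = p̄ − 3·√(p̄(1−p̄)/n) = 0.12044 − 3 × 0.02658 = 0.04072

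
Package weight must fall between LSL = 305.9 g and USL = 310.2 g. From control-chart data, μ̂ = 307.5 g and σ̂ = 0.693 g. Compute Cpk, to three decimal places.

0.770

Cpu = (USL − μ̂) / (3σ̂) = (310.2 − 307.5) / (3 × 0.693) = 1.2987; Cpl = (μ̂ − LSL) / (3σ̂) = (307.5 − 305.9) / (3 × 0.693) = 0.7696; Cpk = min(Cpu, Cpl) = 0.7696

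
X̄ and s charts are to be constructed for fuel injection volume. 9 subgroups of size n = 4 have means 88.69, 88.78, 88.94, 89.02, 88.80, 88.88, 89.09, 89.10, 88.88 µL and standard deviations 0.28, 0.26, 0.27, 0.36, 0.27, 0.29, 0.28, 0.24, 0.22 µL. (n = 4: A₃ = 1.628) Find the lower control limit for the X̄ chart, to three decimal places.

88.462

X̄̄ = (88.69 + 88.78 + 88.94 + 89.02 + 88.80 + 88.88 + 89.09 + 89.10 + 88.88) / 9 = 88.9089
s̄ = (0.28 + 0.26 + 0.27 + 0.36 + 0.27 + 0.29 + 0.28 + 0.24 + 0.22) / 9 = 0.2744
LCL = X̄̄ − A₃·s̄ = 88.9089 − 1.628 × 0.2744 = 88.4621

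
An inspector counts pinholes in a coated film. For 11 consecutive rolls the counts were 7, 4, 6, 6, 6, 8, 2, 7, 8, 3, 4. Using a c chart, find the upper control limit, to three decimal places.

c̄ = (7 + 4 + 6 + 6 + 6 + 8 + 2 + 7 + 8 + 3 + 4) / 11 = 61 / 11 = 5.5455
UCL = c̄ + 3√c̄ = 5.5455 + 3 × √5.5455 = 5.5455 + 3 × 2.3549 = 12.6101

12.610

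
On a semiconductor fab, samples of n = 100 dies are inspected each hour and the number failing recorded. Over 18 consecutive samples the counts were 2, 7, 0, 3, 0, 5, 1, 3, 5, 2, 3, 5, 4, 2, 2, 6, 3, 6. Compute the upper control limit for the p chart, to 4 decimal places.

0.0862

p̄ = Σdᵢ / (k·n) = 59 / (18 × 100) = 0.03278
UCL = p̄ + 3·√(p̄(1−p̄)/n) = 0.03278 + 3 × √(0.03278×0.96722/100) = 0.03278 + 3 × 0.01781 = 0.08619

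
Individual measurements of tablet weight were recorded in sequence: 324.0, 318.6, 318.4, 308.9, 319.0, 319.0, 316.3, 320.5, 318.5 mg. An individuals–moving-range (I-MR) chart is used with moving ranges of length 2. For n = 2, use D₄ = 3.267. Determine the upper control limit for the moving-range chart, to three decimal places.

Moving ranges: 5.4, 0.2, 9.5, 10.1, 0.0, 2.7, 4.2, 2.0; M̄R̄ = 34.1000 / 8 = 4.2625
UCL_MR = D₄·M̄R̄ = 3.267 × 4.2625 = 13.9256

13.926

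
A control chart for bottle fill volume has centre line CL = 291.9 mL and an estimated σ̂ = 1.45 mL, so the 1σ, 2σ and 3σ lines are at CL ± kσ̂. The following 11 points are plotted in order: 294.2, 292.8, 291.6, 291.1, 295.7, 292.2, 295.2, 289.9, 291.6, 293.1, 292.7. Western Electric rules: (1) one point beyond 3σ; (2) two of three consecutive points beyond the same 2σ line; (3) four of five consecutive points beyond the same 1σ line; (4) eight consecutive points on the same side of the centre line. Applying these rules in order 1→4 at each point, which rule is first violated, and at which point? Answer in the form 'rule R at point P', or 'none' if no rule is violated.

Zone of each point (C = within 1σ̂, B = 1σ̂–2σ̂, A = 2σ̂–3σ̂, * = beyond 3σ̂; sign = side of CL): 1:+B, 2:+C, 3:-C, 4:-C, 5:+A, 6:+C, 7:+A, 8:-B, 9:-C, 10:+C, 11:+C
Rule 2 (two of three consecutive points beyond the same 2σ limit) is satisfied at point 7.

rule 2 at point 7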